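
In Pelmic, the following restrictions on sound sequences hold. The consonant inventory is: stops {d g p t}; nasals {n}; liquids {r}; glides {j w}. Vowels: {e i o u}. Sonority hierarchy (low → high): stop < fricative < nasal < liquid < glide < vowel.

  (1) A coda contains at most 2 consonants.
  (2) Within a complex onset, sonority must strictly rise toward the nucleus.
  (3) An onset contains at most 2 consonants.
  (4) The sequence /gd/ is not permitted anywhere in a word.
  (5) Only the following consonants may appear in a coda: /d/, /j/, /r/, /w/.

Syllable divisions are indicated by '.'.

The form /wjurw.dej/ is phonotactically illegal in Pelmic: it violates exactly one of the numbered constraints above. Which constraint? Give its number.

/wjurw.dej/: syllable 1 onset /wj/: /w/ (glide, 5) → /j/ (glide, 5) does not rise.
This is a violation of constraint 2: "Within a complex onset, sonority must strictly rise toward the nucleus."
The remaining constraints (1, 3, 4, 5) are satisfied.

2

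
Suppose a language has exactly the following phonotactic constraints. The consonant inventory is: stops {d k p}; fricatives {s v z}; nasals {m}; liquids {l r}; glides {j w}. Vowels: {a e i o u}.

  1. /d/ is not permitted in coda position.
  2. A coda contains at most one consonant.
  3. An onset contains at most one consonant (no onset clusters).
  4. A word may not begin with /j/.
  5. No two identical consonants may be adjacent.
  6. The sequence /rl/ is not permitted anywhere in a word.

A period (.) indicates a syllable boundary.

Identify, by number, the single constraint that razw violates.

razw: syllable 1 coda /zw/ has 2 consonants (> 1).
This is a violation of constraint 2: "A coda contains at most one consonant."
The remaining constraints (1, 3, 4, 5, 6) are satisfied.

2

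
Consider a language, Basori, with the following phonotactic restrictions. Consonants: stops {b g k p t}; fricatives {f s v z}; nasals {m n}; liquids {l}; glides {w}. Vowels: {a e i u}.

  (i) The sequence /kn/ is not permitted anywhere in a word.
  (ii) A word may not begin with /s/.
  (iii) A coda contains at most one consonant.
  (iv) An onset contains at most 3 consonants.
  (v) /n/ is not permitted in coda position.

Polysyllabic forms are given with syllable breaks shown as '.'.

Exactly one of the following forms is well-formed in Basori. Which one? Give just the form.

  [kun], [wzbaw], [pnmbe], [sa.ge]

[kun] — violates constraint (v): syllable 1 coda contains /n/ → ill-formed
[wzbaw] — σ1 onset /wzb/ (3C), coda /w/ ok → well-formed
[pnmbe] — violates constraint (iv): syllable 1 onset /pnmb/ has 4 consonants (> 3) → ill-formed
[sa.ge] — violates constraint (ii): word begins with /s/ → ill-formed

[wzbaw]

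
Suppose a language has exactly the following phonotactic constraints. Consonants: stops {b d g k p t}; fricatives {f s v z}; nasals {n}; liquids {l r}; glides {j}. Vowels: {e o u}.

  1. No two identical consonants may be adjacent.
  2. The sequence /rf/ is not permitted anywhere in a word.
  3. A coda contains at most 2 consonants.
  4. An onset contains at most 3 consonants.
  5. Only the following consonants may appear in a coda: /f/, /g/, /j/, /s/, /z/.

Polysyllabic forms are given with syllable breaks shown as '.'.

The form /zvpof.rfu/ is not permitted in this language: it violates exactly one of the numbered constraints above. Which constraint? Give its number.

/zvpof.rfu/: contains banned sequence /rf/.
This is a violation of constraint 2: "The sequence /rf/ is not permitted anywhere in a word."
The remaining constraints (1, 3, 4, 5) are satisfied.

2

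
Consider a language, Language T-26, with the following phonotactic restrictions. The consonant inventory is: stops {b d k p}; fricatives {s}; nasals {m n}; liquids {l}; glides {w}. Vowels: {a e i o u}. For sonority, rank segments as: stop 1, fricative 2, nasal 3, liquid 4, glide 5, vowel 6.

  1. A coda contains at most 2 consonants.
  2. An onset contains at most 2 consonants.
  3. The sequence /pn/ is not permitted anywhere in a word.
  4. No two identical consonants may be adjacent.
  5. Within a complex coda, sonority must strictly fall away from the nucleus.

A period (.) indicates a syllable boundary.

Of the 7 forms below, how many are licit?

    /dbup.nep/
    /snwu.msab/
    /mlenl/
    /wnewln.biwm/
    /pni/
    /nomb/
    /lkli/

/dbup.nep/ — violates constraint 3: contains banned sequence /pn/ → illicit
/snwu.msab/ — violates constraint 2: syllable 1 onset /snw/ has 3 consonants (> 2) → illicit
/mlenl/ — violates constraint 5: syllable 1 coda /nl/: /n/ (nasal, 3) → /l/ (liquid, 4) does not fall → illicit
/wnewln.biwm/ — violates constraint 1: syllable 1 coda /wln/ has 3 consonants (> 2) → illicit
/pni/ — violates constraint 3: contains banned sequence /pn/ → illicit
/nomb/ — σ1 onset /n/, coda /mb/ (3→1 falls) ok → licit
/lkli/ — violates constraint 2: syllable 1 onset /lkl/ has 3 consonants (> 2) → illicit
Licit: /nomb/ → 1.

1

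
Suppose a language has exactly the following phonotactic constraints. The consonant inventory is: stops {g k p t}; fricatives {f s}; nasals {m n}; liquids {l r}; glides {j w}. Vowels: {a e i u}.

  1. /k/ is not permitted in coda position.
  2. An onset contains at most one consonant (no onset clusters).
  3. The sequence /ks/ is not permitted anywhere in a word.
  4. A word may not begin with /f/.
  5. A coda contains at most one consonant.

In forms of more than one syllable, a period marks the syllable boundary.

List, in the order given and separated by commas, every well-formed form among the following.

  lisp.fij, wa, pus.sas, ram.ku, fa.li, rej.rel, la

wa, pus.sas, ram.ku, rej.rel, la

lisp.fij — violates constraint 5: syllable 1 coda /sp/ has 2 consonants (> 1) → ill-formed
wa — σ1 onset /w/, coda /∅/ ok → well-formed
pus.sas — σ1 onset /p/, coda /s/ ok; σ2 onset /s/, coda /s/ ok → well-formed
ram.ku — σ1 onset /r/, coda /m/ ok; σ2 onset /k/, coda /∅/ ok → well-formed
fa.li — violates constraint 4: word begins with /f/ → ill-formed
rej.rel — σ1 onset /r/, coda /j/ ok; σ2 onset /r/, coda /l/ ok → well-formed
la — σ1 onset /l/, coda /∅/ ok → well-formed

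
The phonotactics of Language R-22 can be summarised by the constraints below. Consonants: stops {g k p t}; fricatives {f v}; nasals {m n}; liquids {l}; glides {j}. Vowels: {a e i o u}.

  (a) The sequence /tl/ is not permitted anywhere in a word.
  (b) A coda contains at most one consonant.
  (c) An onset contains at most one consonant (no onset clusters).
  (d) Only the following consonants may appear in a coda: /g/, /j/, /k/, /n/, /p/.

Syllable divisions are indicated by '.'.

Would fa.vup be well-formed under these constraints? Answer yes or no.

fa.vup — σ1 onset /f/, coda /∅/ ok; σ2 onset /v/, coda /p/ ok → well-formed

yes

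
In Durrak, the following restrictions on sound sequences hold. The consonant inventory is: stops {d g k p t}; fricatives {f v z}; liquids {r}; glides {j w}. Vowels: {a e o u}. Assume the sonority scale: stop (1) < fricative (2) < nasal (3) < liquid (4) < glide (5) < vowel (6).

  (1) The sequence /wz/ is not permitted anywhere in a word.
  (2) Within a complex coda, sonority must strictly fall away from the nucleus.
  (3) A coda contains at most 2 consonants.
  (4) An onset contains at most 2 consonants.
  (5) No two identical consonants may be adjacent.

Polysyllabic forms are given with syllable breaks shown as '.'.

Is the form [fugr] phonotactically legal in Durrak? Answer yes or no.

[fugr] — violates constraint 2: syllable 1 coda /gr/: /g/ (stop, 1) → /r/ (liquid, 4) does not fall → phonotactically illegal

no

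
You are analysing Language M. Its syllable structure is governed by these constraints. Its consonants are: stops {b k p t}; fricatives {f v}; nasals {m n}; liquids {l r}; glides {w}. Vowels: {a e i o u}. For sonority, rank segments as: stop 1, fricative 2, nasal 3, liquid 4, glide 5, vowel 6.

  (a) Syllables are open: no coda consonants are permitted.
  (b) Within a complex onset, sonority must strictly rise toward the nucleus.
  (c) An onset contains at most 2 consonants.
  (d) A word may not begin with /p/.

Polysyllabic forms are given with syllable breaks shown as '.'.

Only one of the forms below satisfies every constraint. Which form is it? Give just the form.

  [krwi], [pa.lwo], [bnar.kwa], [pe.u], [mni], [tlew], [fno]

[krwi] — violates constraint (c): syllable 1 onset /krw/ has 3 consonants (> 2) → illicit
[pa.lwo] — violates constraint (d): word begins with /p/ → illicit
[bnar.kwa] — violates constraint (a): syllable 1 coda /r/ has 1 consonant (> 0) → illicit
[pe.u] — violates constraint (d): word begins with /p/ → illicit
[mni] — violates constraint (b): syllable 1 onset /mn/: /m/ (nasal, 3) → /n/ (nasal, 3) does not rise → illicit
[tlew] — violates constraint (a): syllable 1 coda /w/ has 1 consonant (> 0) → illicit
[fno] — σ1 onset /fn/ (2→3 rises), coda /∅/ ok → licit

[fno]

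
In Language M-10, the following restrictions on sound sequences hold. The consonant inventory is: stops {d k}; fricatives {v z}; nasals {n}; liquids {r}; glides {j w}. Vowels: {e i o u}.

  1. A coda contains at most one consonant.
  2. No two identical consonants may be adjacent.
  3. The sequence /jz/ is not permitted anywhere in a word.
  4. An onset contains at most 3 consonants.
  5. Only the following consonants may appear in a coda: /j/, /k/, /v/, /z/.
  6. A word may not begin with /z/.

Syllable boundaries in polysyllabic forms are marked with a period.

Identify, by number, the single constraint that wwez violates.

wwez: adjacent identical consonants /ww/.
This is a violation of constraint 2: "No two identical consonants may be adjacent."
The remaining constraints (1, 3, 4, 5, 6) are satisfied.

2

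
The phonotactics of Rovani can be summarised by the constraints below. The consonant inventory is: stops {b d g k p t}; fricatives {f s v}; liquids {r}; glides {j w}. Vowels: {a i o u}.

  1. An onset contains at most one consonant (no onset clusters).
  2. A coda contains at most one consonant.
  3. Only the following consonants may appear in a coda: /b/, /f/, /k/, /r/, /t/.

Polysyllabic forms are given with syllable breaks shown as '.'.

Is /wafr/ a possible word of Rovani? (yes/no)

no

/wafr/ — violates constraint 2: syllable 1 coda /fr/ has 2 consonants (> 1) → ill-formed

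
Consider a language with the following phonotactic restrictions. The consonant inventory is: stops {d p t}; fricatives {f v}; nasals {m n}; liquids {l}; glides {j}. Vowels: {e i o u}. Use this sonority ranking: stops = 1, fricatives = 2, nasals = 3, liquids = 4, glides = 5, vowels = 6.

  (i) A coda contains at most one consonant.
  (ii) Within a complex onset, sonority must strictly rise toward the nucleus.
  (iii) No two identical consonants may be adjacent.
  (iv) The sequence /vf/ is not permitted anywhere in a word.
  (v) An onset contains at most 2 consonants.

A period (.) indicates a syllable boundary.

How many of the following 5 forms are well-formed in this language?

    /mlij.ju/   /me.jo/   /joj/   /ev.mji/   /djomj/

3

/mlij.ju/ — violates constraint (iii): adjacent identical consonants /jj/ → ill-formed
/me.jo/ — σ1 onset /m/, coda /∅/ ok; σ2 onset /j/, coda /∅/ ok → well-formed
/joj/ — σ1 onset /j/, coda /j/ ok → well-formed
/ev.mji/ — σ1 onset /∅/, coda /v/ ok; σ2 onset /mj/ (3→5 rises), coda /∅/ ok → well-formed
/djomj/ — violates constraint (i): syllable 1 coda /mj/ has 2 consonants (> 1) → ill-formed
Well-formed: /me.jo/, /joj/, /ev.mji/ → 3.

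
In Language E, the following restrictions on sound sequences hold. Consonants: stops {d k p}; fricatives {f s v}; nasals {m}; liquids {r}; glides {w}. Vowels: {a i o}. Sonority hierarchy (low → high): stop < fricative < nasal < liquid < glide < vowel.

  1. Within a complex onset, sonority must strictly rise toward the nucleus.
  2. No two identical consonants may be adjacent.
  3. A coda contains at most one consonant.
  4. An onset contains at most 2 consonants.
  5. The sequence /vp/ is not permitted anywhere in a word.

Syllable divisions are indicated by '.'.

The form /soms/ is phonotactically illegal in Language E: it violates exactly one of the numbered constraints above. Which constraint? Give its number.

3

/soms/: syllable 1 coda /ms/ has 2 consonants (> 1).
This is a violation of constraint 3: "A coda contains at most one consonant."
The remaining constraints (1, 2, 4, 5) are satisfied.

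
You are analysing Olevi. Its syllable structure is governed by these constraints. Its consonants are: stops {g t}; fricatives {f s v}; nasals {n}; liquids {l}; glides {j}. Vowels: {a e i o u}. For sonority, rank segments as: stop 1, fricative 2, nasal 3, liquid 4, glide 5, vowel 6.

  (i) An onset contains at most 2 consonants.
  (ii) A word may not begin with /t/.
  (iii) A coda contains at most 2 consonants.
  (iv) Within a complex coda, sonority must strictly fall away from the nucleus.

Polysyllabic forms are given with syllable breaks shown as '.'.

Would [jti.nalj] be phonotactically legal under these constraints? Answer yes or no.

[jti.nalj] — violates constraint (iv): syllable 2 coda /lj/: /l/ (liquid, 4) → /j/ (glide, 5) does not fall → phonotactically illegal

no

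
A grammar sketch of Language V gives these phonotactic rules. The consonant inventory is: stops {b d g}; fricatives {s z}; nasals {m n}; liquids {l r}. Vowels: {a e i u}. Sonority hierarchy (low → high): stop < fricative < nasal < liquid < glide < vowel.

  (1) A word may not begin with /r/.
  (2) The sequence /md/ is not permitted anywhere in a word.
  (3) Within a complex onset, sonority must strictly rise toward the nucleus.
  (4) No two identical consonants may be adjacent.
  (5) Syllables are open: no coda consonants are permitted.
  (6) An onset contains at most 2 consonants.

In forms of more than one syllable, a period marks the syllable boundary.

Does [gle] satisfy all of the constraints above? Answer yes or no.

[gle] — σ1 onset /gl/ (1→4 rises), coda /∅/ ok → permitted

yes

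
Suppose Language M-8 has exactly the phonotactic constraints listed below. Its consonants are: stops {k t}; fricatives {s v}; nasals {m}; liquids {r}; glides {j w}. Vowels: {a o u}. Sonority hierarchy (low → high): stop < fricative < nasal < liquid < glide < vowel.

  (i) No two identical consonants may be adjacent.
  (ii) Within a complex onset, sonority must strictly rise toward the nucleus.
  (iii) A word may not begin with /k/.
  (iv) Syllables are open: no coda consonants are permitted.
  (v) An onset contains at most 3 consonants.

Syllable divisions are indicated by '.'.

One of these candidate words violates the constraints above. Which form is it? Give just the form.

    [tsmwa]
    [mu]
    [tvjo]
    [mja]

[tsmwa] — violates constraint (v): syllable 1 onset /tsmw/ has 4 consonants (> 3) → not permitted
[mu] — σ1 onset /m/, coda /∅/ ok → permitted
[tvjo] — σ1 onset /tvj/ (1→2→5 rises), coda /∅/ ok → permitted
[mja] — σ1 onset /mj/ (3→5 rises), coda /∅/ ok → permitted

[tsmwa]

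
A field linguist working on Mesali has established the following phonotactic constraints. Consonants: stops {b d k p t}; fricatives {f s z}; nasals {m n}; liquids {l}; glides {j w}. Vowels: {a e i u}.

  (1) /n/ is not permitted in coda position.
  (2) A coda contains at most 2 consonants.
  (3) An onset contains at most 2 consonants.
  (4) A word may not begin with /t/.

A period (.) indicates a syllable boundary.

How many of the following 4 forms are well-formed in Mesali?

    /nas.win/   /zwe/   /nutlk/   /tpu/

/nas.win/ — violates constraint 1: syllable 2 coda contains /n/ → ill-formed
/zwe/ — σ1 onset /zw/ (2C), coda /∅/ ok → well-formed
/nutlk/ — violates constraint 2: syllable 1 coda /tlk/ has 3 consonants (> 2) → ill-formed
/tpu/ — violates constraint 4: word begins with /t/ → ill-formed
Well-formed: /zwe/ → 1.

1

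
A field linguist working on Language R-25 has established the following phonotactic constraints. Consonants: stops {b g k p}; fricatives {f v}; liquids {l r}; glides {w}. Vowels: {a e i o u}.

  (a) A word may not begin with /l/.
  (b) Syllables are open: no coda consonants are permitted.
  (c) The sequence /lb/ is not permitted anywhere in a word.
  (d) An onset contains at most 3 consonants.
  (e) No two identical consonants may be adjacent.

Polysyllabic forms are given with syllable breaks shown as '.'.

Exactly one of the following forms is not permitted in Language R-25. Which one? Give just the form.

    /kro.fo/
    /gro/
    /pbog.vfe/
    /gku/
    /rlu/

/pbog.vfe/

/kro.fo/ — σ1 onset /kr/ (2C), coda /∅/ ok; σ2 onset /f/, coda /∅/ ok → permitted
/gro/ — σ1 onset /gr/ (2C), coda /∅/ ok → permitted
/pbog.vfe/ — violates constraint (b): syllable 1 coda /g/ has 1 consonant (> 0) → not permitted
/gku/ — σ1 onset /gk/ (2C), coda /∅/ ok → permitted
/rlu/ — σ1 onset /rl/ (2C), coda /∅/ ok → permitted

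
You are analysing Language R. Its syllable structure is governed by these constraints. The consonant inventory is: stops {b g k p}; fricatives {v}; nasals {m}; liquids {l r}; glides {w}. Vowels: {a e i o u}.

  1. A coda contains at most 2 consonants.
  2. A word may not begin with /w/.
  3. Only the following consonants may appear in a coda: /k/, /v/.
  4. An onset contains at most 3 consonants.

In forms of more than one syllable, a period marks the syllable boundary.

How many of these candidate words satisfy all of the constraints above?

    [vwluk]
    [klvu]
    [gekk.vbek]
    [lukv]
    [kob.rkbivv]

4

[vwluk] — σ1 onset /vwl/ (3C), coda /k/ ok → well-formed
[klvu] — σ1 onset /klv/ (3C), coda /∅/ ok → well-formed
[gekk.vbek] — σ1 onset /g/, coda /kk/ (2C) ok; σ2 onset /vb/ (2C), coda /k/ ok → well-formed
[lukv] — σ1 onset /l/, coda /kv/ (2C) ok → well-formed
[kob.rkbivv] — violates constraint 3: syllable 1 coda contains /b/, which is not a licensed coda consonant → ill-formed
Well-formed: [vwluk], [klvu], [gekk.vbek], [lukv] → 4.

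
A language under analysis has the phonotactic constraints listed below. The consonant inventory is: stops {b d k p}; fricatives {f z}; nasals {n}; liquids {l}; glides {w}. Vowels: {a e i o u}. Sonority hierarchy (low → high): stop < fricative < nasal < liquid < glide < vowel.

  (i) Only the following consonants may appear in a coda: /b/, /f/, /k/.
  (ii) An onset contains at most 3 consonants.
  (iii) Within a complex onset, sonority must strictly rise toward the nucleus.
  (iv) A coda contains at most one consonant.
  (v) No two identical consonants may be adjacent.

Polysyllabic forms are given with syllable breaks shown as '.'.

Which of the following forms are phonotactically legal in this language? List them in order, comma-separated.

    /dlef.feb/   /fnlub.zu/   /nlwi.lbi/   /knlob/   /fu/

/dlef.feb/ — violates constraint (v): adjacent identical consonants /ff/ → phonotactically illegal
/fnlub.zu/ — σ1 onset /fnl/ (2→3→4 rises), coda /b/ ok; σ2 onset /z/, coda /∅/ ok → phonotactically legal
/nlwi.lbi/ — violates constraint (iii): syllable 2 onset /lb/: /l/ (liquid, 4) → /b/ (stop, 1) does not rise → phonotactically illegal
/knlob/ — σ1 onset /knl/ (1→3→4 rises), coda /b/ ok → phonotactically legal
/fu/ — σ1 onset /f/, coda /∅/ ok → phonotactically legal

/fnlub.zu/, /knlob/, /fu/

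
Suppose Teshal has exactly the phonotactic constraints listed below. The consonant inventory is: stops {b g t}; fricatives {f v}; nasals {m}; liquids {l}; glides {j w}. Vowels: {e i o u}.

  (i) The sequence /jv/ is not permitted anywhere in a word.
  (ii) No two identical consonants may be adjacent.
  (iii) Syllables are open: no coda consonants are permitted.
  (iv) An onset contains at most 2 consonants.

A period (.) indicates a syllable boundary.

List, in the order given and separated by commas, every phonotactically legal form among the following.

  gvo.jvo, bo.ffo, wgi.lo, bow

gvo.jvo — violates constraint (i): contains banned sequence /jv/ → phonotactically illegal
bo.ffo — violates constraint (ii): adjacent identical consonants /ff/ → phonotactically illegal
wgi.lo — σ1 onset /wg/ (2C), coda /∅/ ok; σ2 onset /l/, coda /∅/ ok → phonotactically legal
bow — violates constraint (iii): syllable 1 coda /w/ has 1 consonant (> 0) → phonotactically illegal

wgi.lo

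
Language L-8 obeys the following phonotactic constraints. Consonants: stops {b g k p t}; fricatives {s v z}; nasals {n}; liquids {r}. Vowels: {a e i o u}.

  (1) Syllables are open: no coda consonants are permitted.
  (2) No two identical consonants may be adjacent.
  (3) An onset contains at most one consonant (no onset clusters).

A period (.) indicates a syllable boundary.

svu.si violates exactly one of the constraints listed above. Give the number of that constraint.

3

svu.si: syllable 1 onset /sv/ has 2 consonants (> 1).
This is a violation of constraint 3: "An onset contains at most one consonant (no onset clusters)."
The remaining constraints (1, 2) are satisfied.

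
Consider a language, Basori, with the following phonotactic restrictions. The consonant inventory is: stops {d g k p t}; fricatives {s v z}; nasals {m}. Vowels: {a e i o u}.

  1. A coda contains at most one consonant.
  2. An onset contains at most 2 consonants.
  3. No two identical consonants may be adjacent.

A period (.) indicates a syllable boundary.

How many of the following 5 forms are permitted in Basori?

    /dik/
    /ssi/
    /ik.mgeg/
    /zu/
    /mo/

4

/dik/ — σ1 onset /d/, coda /k/ ok → permitted
/ssi/ — violates constraint 3: adjacent identical consonants /ss/ → not permitted
/ik.mgeg/ — σ1 onset /∅/, coda /k/ ok; σ2 onset /mg/ (2C), coda /g/ ok → permitted
/zu/ — σ1 onset /z/, coda /∅/ ok → permitted
/mo/ — σ1 onset /m/, coda /∅/ ok → permitted
Permitted: /dik/, /ik.mgeg/, /zu/, /mo/ → 4.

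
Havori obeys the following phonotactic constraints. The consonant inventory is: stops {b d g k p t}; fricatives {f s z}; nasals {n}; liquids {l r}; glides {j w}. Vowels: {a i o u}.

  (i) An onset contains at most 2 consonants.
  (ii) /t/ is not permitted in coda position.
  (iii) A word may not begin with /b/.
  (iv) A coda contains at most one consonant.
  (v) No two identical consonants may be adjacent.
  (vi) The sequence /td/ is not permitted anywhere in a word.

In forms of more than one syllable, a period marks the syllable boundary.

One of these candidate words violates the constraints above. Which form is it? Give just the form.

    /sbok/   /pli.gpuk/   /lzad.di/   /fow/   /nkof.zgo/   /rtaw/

/lzad.di/

/sbok/ — σ1 onset /sb/ (2C), coda /k/ ok → permitted
/pli.gpuk/ — σ1 onset /pl/ (2C), coda /∅/ ok; σ2 onset /gp/ (2C), coda /k/ ok → permitted
/lzad.di/ — violates constraint (v): adjacent identical consonants /dd/ → not permitted
/fow/ — σ1 onset /f/, coda /w/ ok → permitted
/nkof.zgo/ — σ1 onset /nk/ (2C), coda /f/ ok; σ2 onset /zg/ (2C), coda /∅/ ok → permitted
/rtaw/ — σ1 onset /rt/ (2C), coda /w/ ok → permitted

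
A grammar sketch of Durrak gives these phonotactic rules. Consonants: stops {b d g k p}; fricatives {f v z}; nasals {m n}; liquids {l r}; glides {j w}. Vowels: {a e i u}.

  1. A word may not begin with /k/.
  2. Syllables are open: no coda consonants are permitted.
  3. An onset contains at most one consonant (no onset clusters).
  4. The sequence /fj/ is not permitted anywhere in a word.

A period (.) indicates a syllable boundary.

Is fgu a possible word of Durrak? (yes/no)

fgu — violates constraint 3: syllable 1 onset /fg/ has 2 consonants (> 1) → phonotactically illegal

no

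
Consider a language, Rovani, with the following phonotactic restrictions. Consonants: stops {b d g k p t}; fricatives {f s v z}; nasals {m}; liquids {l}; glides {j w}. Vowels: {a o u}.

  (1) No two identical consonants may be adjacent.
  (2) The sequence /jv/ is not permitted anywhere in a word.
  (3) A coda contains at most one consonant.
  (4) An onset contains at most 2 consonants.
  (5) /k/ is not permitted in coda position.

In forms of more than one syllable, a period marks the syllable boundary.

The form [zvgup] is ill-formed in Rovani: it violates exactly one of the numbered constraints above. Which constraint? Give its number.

[zvgup]: syllable 1 onset /zvg/ has 3 consonants (> 2).
This is a violation of constraint 4: "An onset contains at most 2 consonants."
The remaining constraints (1, 2, 3, 5) are satisfied.

4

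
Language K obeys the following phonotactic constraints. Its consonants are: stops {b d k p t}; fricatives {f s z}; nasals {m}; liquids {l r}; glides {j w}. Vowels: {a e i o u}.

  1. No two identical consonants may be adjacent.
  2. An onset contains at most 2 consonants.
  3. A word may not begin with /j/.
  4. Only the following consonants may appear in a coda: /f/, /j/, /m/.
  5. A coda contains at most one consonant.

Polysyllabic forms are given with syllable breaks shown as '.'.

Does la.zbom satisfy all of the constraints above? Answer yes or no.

la.zbom — σ1 onset /l/, coda /∅/ ok; σ2 onset /zb/ (2C), coda /m/ ok → permitted

yes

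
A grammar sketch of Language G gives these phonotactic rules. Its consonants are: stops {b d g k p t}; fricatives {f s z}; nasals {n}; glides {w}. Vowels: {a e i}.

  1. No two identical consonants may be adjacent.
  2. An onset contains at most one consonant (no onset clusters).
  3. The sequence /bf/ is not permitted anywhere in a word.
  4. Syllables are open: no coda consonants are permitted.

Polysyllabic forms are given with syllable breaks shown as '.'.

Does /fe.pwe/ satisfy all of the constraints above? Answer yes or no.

no

/fe.pwe/ — violates constraint 2: syllable 2 onset /pw/ has 2 consonants (> 1) → not permitted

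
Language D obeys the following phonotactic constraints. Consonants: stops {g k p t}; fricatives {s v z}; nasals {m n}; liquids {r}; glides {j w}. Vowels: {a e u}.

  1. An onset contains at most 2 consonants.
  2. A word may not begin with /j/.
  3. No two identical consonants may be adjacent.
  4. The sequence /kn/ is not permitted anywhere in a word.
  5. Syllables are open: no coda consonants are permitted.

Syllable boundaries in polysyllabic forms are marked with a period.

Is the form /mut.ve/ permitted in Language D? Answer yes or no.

/mut.ve/ — violates constraint 5: syllable 1 coda /t/ has 1 consonant (> 0) → not permitted

no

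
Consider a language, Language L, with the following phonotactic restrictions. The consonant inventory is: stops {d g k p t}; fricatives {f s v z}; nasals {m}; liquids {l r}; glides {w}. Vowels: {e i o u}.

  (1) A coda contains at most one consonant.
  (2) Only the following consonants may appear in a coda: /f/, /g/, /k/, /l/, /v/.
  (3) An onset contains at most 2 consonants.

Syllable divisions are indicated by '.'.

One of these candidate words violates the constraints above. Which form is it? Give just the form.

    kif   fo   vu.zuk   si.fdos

kif — σ1 onset /k/, coda /f/ ok → well-formed
fo — σ1 onset /f/, coda /∅/ ok → well-formed
vu.zuk — σ1 onset /v/, coda /∅/ ok; σ2 onset /z/, coda /k/ ok → well-formed
si.fdos — violates constraint 2: syllable 2 coda contains /s/, which is not a licensed coda consonant → ill-formed

si.fdos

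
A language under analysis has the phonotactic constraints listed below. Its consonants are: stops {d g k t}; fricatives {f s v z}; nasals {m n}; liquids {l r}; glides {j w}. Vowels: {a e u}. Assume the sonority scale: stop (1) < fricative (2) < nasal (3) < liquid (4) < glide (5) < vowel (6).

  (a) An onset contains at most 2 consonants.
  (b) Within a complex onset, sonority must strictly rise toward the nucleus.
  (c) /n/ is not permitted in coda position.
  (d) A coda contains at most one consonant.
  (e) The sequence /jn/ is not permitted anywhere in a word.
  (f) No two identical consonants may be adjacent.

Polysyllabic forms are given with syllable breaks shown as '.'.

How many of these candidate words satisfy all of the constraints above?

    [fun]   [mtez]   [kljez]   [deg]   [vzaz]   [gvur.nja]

[fun] — violates constraint (c): syllable 1 coda contains /n/ → illicit
[mtez] — violates constraint (b): syllable 1 onset /mt/: /m/ (nasal, 3) → /t/ (stop, 1) does not rise → illicit
[kljez] — violates constraint (a): syllable 1 onset /klj/ has 3 consonants (> 2) → illicit
[deg] — σ1 onset /d/, coda /g/ ok → licit
[vzaz] — violates constraint (b): syllable 1 onset /vz/: /v/ (fricative, 2) → /z/ (fricative, 2) does not rise → illicit
[gvur.nja] — σ1 onset /gv/ (1→2 rises), coda /r/ ok; σ2 onset /nj/ (3→5 rises), coda /∅/ ok → licit
Licit: [deg], [gvur.nja] → 2.

2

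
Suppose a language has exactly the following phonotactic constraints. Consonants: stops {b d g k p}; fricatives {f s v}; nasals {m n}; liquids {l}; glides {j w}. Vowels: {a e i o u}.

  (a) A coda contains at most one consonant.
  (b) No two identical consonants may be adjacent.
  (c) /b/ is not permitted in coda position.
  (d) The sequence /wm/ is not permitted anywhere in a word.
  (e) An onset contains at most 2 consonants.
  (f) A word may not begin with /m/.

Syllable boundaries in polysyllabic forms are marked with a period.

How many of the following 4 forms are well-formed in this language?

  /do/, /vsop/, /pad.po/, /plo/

4

/do/ — σ1 onset /d/, coda /∅/ ok → well-formed
/vsop/ — σ1 onset /vs/ (2C), coda /p/ ok → well-formed
/pad.po/ — σ1 onset /p/, coda /d/ ok; σ2 onset /p/, coda /∅/ ok → well-formed
/plo/ — σ1 onset /pl/ (2C), coda /∅/ ok → well-formed
Well-formed: /do/, /vsop/, /pad.po/, /plo/ → 4.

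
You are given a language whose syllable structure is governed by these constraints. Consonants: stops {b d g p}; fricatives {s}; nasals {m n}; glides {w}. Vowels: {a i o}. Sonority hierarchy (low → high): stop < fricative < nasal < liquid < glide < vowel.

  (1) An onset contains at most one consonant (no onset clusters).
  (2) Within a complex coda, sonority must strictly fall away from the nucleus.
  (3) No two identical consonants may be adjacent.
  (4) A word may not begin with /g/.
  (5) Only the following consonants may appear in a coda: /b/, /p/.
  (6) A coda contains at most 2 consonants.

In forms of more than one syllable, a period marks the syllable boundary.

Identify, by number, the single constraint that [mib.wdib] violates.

1

[mib.wdib]: syllable 2 onset /wd/ has 2 consonants (> 1).
This is a violation of constraint 1: "An onset contains at most one consonant (no onset clusters)."
The remaining constraints (2, 3, 4, 5, 6) are satisfied.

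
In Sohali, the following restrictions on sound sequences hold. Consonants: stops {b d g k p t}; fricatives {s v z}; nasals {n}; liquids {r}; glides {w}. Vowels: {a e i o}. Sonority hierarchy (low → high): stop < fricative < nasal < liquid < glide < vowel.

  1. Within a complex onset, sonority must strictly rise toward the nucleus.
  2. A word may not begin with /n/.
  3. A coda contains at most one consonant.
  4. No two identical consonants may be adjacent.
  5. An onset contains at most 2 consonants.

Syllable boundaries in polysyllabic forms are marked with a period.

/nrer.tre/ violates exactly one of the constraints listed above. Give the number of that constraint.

2

/nrer.tre/: word begins with /n/.
This is a violation of constraint 2: "A word may not begin with /n/."
The remaining constraints (1, 3, 4, 5) are satisfied.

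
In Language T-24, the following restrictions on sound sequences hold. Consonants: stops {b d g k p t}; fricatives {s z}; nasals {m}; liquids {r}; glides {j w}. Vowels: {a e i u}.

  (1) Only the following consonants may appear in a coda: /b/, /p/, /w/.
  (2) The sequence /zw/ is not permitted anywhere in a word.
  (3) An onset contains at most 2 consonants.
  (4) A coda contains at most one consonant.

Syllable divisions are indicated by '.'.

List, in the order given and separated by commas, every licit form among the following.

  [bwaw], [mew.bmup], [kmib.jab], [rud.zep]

[bwaw] — σ1 onset /bw/ (2C), coda /w/ ok → licit
[mew.bmup] — σ1 onset /m/, coda /w/ ok; σ2 onset /bm/ (2C), coda /p/ ok → licit
[kmib.jab] — σ1 onset /km/ (2C), coda /b/ ok; σ2 onset /j/, coda /b/ ok → licit
[rud.zep] — violates constraint 1: syllable 1 coda contains /d/, which is not a licensed coda consonant → illicit

[bwaw], [mew.bmup], [kmib.jab]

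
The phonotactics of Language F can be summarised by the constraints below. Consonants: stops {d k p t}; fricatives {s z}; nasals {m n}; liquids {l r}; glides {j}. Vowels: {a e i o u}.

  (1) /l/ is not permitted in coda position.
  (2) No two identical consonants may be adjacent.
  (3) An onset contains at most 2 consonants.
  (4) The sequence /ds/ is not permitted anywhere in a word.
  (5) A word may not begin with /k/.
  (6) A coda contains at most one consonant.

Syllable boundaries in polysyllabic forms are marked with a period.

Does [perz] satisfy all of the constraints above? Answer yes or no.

no

[perz] — violates constraint 6: syllable 1 coda /rz/ has 2 consonants (> 1) → illicit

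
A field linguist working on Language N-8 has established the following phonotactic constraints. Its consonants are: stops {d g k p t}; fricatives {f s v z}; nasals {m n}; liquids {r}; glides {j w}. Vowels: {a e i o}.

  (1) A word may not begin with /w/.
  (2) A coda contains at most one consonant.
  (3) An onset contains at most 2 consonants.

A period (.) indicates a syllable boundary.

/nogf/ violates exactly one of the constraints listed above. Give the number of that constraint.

2

/nogf/: syllable 1 coda /gf/ has 2 consonants (> 1).
This is a violation of constraint 2: "A coda contains at most one consonant."
The remaining constraints (1, 3) are satisfied.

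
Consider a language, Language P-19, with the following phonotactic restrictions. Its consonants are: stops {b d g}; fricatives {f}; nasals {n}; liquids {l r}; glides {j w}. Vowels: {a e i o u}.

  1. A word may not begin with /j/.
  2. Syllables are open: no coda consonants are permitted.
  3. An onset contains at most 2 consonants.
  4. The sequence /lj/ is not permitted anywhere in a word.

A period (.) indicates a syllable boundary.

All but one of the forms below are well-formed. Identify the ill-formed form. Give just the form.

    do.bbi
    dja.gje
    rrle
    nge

do.bbi — σ1 onset /d/, coda /∅/ ok; σ2 onset /bb/ (2C), coda /∅/ ok → well-formed
dja.gje — σ1 onset /dj/ (2C), coda /∅/ ok; σ2 onset /gj/ (2C), coda /∅/ ok → well-formed
rrle — violates constraint 3: syllable 1 onset /rrl/ has 3 consonants (> 2) → ill-formed
nge — σ1 onset /ng/ (2C), coda /∅/ ok → well-formed

rrle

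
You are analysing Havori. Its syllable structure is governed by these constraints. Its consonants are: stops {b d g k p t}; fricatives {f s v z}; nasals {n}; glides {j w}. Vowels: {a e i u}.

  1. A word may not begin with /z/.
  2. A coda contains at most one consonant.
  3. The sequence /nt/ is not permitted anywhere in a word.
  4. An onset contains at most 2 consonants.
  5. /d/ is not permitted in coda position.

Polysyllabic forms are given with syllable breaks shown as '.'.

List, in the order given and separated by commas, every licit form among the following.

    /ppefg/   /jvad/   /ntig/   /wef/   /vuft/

/wef/

/ppefg/ — violates constraint 2: syllable 1 coda /fg/ has 2 consonants (> 1) → illicit
/jvad/ — violates constraint 5: syllable 1 coda contains /d/ → illicit
/ntig/ — violates constraint 3: contains banned sequence /nt/ → illicit
/wef/ — σ1 onset /w/, coda /f/ ok → licit
/vuft/ — violates constraint 2: syllable 1 coda /ft/ has 2 consonants (> 1) → illicit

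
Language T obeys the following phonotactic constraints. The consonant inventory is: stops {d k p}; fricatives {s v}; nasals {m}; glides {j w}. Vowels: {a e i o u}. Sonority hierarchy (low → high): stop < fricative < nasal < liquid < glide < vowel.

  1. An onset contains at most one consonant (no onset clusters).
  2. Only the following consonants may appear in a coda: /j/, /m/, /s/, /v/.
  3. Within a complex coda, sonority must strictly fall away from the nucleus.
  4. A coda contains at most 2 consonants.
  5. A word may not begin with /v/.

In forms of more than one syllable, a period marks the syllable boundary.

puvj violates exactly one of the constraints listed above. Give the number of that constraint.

3

puvj: syllable 1 coda /vj/: /v/ (fricative, 2) → /j/ (glide, 5) does not fall.
This is a violation of constraint 3: "Within a complex coda, sonority must strictly fall away from the nucleus."
The remaining constraints (1, 2, 4, 5) are satisfied.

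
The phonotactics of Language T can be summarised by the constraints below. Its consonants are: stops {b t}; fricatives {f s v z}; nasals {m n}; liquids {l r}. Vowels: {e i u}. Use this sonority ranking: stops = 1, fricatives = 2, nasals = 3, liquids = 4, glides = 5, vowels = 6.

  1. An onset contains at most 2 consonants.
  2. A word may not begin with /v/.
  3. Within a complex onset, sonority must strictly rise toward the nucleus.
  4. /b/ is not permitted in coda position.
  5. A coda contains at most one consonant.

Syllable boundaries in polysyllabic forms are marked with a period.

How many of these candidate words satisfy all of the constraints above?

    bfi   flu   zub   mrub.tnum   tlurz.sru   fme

bfi — σ1 onset /bf/ (1→2 rises), coda /∅/ ok → phonotactically legal
flu — σ1 onset /fl/ (2→4 rises), coda /∅/ ok → phonotactically legal
zub — violates constraint 4: syllable 1 coda contains /b/ → phonotactically illegal
mrub.tnum — violates constraint 4: syllable 1 coda contains /b/ → phonotactically illegal
tlurz.sru — violates constraint 5: syllable 1 coda /rz/ has 2 consonants (> 1) → phonotactically illegal
fme — σ1 onset /fm/ (2→3 rises), coda /∅/ ok → phonotactically legal
Phonotactically legal: bfi, flu, fme → 3.

3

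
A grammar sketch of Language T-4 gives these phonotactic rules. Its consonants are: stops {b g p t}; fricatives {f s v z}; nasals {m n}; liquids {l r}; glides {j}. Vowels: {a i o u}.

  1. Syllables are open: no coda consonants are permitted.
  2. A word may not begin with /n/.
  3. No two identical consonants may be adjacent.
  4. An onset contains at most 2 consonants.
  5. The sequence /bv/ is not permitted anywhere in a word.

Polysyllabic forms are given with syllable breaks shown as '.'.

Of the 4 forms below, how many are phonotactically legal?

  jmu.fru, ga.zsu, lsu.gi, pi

4

jmu.fru — σ1 onset /jm/ (2C), coda /∅/ ok; σ2 onset /fr/ (2C), coda /∅/ ok → phonotactically legal
ga.zsu — σ1 onset /g/, coda /∅/ ok; σ2 onset /zs/ (2C), coda /∅/ ok → phonotactically legal
lsu.gi — σ1 onset /ls/ (2C), coda /∅/ ok; σ2 onset /g/, coda /∅/ ok → phonotactically legal
pi — σ1 onset /p/, coda /∅/ ok → phonotactically legal
Phonotactically legal: jmu.fru, ga.zsu, lsu.gi, pi → 4.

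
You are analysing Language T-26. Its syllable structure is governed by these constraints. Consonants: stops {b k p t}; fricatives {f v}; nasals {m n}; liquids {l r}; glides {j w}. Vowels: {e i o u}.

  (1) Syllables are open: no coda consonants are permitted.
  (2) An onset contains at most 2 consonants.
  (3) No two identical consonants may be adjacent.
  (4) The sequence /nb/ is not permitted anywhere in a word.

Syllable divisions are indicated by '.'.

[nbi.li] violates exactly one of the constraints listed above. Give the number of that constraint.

4

[nbi.li]: contains banned sequence /nb/.
This is a violation of constraint 4: "The sequence /nb/ is not permitted anywhere in a word."
The remaining constraints (1, 2, 3) are satisfied.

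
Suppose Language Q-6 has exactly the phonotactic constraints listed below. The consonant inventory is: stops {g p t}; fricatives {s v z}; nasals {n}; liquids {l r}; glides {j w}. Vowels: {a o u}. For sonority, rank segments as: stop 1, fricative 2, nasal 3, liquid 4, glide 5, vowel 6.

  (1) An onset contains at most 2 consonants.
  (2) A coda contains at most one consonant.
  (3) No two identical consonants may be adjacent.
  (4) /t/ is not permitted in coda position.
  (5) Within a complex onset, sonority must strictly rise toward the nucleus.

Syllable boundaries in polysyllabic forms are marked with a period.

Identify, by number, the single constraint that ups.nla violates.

2

ups.nla: syllable 1 coda /ps/ has 2 consonants (> 1).
This is a violation of constraint 2: "A coda contains at most one consonant."
The remaining constraints (1, 3, 4, 5) are satisfied.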